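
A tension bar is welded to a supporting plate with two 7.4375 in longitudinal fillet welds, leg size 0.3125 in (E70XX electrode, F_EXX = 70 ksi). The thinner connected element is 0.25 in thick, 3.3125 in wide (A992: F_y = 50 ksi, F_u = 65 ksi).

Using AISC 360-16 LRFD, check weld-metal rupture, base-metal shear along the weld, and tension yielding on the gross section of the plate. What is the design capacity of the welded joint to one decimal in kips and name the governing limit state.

Weld metal: throat = 0.707×0.3125 = 0.22094 in, L = 2×7.4375 = 14.875 in. φR_n = 0.75 × 0.6 × 70 × 0.22094 × 14.875 = 103.5 kips.
Base metal shear (0.25 in plate): yield φR_n = 1.0×0.6×50×0.25×14.875 = 111.6 kips; rupture φR_n = 0.75×0.6×65×0.25×14.875 = 108.8 kips; take 108.8 kips (rupture).
Tension yield (gross): A_g = 3.3125×0.25 = 0.82813 in². φR_n = 0.90 × 50 × 0.82813 = 37.3 kips.
Governing: min(103.5, 108.8, 37.3) = 37.3 kips → gross-section yield.

37.3 kips (gross-section yield governs)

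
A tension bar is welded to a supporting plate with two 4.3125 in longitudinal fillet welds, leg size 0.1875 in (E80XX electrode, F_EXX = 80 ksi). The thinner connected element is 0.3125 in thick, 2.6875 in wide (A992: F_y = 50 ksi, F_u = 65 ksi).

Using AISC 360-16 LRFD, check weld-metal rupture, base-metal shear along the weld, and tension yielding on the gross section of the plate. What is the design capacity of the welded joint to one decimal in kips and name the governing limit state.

Weld metal: throat = 0.707×0.1875 = 0.13256 in, L = 2×4.3125 = 8.625 in. φR_n = 0.75 × 0.6 × 80 × 0.13256 × 8.625 = 41.2 kips.
Base metal shear (0.3125 in plate): yield φR_n = 1.0×0.6×50×0.3125×8.625 = 80.9 kips; rupture φR_n = 0.75×0.6×65×0.3125×8.625 = 78.8 kips; take 78.8 kips (rupture).
Tension yield (gross): A_g = 2.6875×0.3125 = 0.83984 in². φR_n = 0.90 × 50 × 0.83984 = 37.8 kips.
Governing: min(41.2, 78.8, 37.8) = 37.8 kips → gross-section yield.

37.8 kips (gross-section yield governs)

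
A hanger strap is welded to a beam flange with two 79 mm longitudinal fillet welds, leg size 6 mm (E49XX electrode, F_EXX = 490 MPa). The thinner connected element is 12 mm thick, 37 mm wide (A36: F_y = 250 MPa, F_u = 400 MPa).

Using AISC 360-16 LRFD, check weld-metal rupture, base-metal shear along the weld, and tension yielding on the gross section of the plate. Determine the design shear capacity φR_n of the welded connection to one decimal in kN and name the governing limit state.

99.9 kN (gross-section yield governs)

Weld metal: throat = 0.707×6 = 4.242 mm, L = 2×79 = 158 mm. φR_n = 0.75 × 0.6 × 490 × 4.242 × 158 = 147.8 kN.
Base metal shear (12 mm plate): yield φR_n = 1.0×0.6×250×12×158 = 284.4 kN; rupture φR_n = 0.75×0.6×400×12×158 = 341.3 kN; take 284.4 kN (yield).
Tension yield (gross): A_g = 37×12 = 444 mm². φR_n = 0.90 × 250 × 444 = 99.9 kN.
Governing: min(147.8, 284.4, 99.9) = 99.9 kN → gross-section yield.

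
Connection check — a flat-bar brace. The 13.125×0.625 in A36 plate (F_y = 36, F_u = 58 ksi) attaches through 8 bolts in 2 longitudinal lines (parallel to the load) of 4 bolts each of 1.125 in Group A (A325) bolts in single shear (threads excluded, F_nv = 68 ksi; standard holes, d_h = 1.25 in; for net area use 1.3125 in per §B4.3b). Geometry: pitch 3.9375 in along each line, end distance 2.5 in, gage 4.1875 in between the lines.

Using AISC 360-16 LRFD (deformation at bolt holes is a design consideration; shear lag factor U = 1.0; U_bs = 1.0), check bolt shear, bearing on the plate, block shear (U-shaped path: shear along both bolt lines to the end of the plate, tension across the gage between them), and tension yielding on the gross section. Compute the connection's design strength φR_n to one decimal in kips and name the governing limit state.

265.8 kips (gross-section yield governs)

Bolt shear: A_b = π(1.125)²/4 = 0.99402 in². φR_n = 0.75 × 68 × 0.99402 × 8 × 1 = 405.6 kips.
Bearing (0.625 in plate, F_u = 58 ksi): end bolts L_c = 2.5 − 1.25/2 = 1.875, R_n = min(1.2×1.875×0.625×58, 2.4×1.125×0.625×58) = 81.563 kips/bolt; interior L_c = 3.9375 − 1.25 = 2.6875, R_n = 97.875 kips/bolt. φR_n = 0.75 × (2×81.563 + 6×97.875) = 562.8 kips.
Block shear: shear path 2×[2.5+3×3.9375] = 2×14.3125 in, A_gv = 17.891, A_nv = 2×(14.3125 − 3.5×1.3125)×0.625 = 12.148 in²; tension across gage: (4.1875 − 1×1.3125)×0.625 = 1.7969 in². R_n = min(0.6×58×12.148, 0.6×36×17.891) + 1.0×58×1.7969 = min(422.75, 386.45) + 104.22 = 490.67 kips. φR_n = 0.75 × 490.67 = 368.0 kips.
Tension yield (gross): A_g = 13.125×0.625 = 8.2031 in². φR_n = 0.90 × 36 × 8.2031 = 265.8 kips.
Governing: min(405.6, 562.8, 368.0, 265.8) = 265.8 kips → gross-section yield.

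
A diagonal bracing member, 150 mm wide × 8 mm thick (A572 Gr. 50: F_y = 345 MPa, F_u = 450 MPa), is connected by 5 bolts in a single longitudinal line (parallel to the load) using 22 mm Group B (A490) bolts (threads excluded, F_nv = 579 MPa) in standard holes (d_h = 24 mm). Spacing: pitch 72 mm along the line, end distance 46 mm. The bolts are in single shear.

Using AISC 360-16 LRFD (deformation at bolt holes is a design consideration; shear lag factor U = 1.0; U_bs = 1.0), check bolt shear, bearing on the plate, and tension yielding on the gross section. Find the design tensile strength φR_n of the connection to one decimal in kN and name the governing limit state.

372.6 kN (gross-section yield governs)

Bolt shear: A_b = π(22)²/4 = 380.13 mm². φR_n = 0.75 × 579 × 380.13 × 5 × 1 = 825.4 kN.
Bearing (8 mm plate, F_u = 450 MPa): end bolts L_c = 46 − 24/2 = 34, R_n = min(1.2×34×8×450, 2.4×22×8×450) = 146.88 kN/bolt; interior L_c = 72 − 24 = 48, R_n = 190.08 kN/bolt. φR_n = 0.75 × (1×146.88 + 4×190.08) = 680.4 kN.
Tension yield (gross): A_g = 150×8 = 1200 mm². φR_n = 0.90 × 345 × 1200 = 372.6 kN.
Governing: min(825.4, 680.4, 372.6) = 372.6 kN → gross-section yield.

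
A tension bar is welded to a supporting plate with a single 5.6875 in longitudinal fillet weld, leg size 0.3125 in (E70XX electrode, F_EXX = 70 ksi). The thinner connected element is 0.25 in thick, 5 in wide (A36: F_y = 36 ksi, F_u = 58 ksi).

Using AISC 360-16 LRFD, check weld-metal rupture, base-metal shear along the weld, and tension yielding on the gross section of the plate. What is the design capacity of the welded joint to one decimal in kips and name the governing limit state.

30.7 kips (base-metal shear governs)

Weld metal: throat = 0.707×0.3125 = 0.22094 in, L = 5.6875 in. φR_n = 0.75 × 0.6 × 70 × 0.22094 × 5.6875 = 39.6 kips.
Base metal shear (0.25 in plate): yield φR_n = 1.0×0.6×36×0.25×5.6875 = 30.7 kips; rupture φR_n = 0.75×0.6×58×0.25×5.6875 = 37.1 kips; take 30.7 kips (yield).
Tension yield (gross): A_g = 5×0.25 = 1.25 in². φR_n = 0.90 × 36 × 1.25 = 40.5 kips.
Governing: min(39.6, 30.7, 40.5) = 30.7 kips → base-metal shear.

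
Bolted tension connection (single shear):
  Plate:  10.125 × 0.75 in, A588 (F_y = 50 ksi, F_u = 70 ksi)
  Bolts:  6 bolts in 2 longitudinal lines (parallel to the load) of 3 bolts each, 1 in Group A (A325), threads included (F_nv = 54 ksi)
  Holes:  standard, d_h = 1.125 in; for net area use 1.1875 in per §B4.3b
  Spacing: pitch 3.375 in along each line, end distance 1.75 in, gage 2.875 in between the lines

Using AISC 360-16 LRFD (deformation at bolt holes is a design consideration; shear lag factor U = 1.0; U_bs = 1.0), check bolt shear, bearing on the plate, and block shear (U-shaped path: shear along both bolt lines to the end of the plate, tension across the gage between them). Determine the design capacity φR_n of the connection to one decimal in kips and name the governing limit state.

190.9 kips (bolt shear governs)

Bolt shear: A_b = π(1)²/4 = 0.7854 in². φR_n = 0.75 × 54 × 0.7854 × 6 × 1 = 190.9 kips.
Bearing (0.75 in plate, F_u = 70 ksi): end bolts L_c = 1.75 − 1.125/2 = 1.1875, R_n = min(1.2×1.1875×0.75×70, 2.4×1×0.75×70) = 74.813 kips/bolt; interior L_c = 3.375 − 1.125 = 2.25, R_n = 126 kips/bolt. φR_n = 0.75 × (2×74.813 + 4×126) = 490.2 kips.
Block shear: shear path 2×[1.75+2×3.375] = 2×8.5 in, A_gv = 12.75, A_nv = 2×(8.5 − 2.5×1.1875)×0.75 = 8.2969 in²; tension across gage: (2.875 − 1×1.1875)×0.75 = 1.2656 in². R_n = min(0.6×70×8.2969, 0.6×50×12.75) + 1.0×70×1.2656 = min(348.47, 382.5) + 88.592 = 437.06 kips. φR_n = 0.75 × 437.06 = 327.8 kips.
Governing: min(190.9, 490.2, 327.8) = 190.9 kips → bolt shear.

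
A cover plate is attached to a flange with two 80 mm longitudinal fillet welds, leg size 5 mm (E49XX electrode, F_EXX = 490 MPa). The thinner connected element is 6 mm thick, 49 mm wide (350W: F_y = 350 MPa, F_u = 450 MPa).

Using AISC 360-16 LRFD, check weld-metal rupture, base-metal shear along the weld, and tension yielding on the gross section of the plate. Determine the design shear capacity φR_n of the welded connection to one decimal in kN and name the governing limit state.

Weld metal: throat = 0.707×5 = 3.535 mm, L = 2×80 = 160 mm. φR_n = 0.75 × 0.6 × 490 × 3.535 × 160 = 124.7 kN.
Base metal shear (6 mm plate): yield φR_n = 1.0×0.6×350×6×160 = 201.6 kN; rupture φR_n = 0.75×0.6×450×6×160 = 194.4 kN; take 194.4 kN (rupture).
Tension yield (gross): A_g = 49×6 = 294 mm². φR_n = 0.90 × 350 × 294 = 92.6 kN.
Governing: min(124.7, 194.4, 92.6) = 92.6 kN → gross-section yield.

92.6 kN (gross-section yield governs)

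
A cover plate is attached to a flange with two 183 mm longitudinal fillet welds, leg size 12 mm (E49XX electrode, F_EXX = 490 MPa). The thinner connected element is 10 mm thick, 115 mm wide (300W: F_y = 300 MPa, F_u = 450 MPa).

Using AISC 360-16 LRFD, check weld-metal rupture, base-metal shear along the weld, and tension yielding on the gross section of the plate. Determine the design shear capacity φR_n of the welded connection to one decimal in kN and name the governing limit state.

310.5 kN (gross-section yield governs)

Weld metal: throat = 0.707×12 = 8.484 mm, L = 2×183 = 366 mm. φR_n = 0.75 × 0.6 × 490 × 8.484 × 366 = 684.7 kN.
Base metal shear (10 mm plate): yield φR_n = 1.0×0.6×300×10×366 = 658.8 kN; rupture φR_n = 0.75×0.6×450×10×366 = 741.2 kN; take 658.8 kN (yield).
Tension yield (gross): A_g = 115×10 = 1150 mm². φR_n = 0.90 × 300 × 1150 = 310.5 kN.
Governing: min(684.7, 658.8, 310.5) = 310.5 kN → gross-section yield.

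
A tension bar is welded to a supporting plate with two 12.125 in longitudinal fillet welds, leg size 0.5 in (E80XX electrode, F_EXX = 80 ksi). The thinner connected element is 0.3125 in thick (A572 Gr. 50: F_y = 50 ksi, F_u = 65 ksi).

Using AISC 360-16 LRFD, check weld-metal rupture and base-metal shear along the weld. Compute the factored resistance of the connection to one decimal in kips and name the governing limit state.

Weld metal: throat = 0.707×0.5 = 0.3535 in, L = 2×12.125 = 24.25 in. φR_n = 0.75 × 0.6 × 80 × 0.3535 × 24.25 = 308.6 kips.
Base metal shear (0.3125 in plate): yield φR_n = 1.0×0.6×50×0.3125×24.25 = 227.3 kips; rupture φR_n = 0.75×0.6×65×0.3125×24.25 = 221.7 kips; take 221.7 kips (rupture).
Governing: min(308.6, 221.7) = 221.7 kips → base-metal shear.

221.7 kips (base-metal shear governs)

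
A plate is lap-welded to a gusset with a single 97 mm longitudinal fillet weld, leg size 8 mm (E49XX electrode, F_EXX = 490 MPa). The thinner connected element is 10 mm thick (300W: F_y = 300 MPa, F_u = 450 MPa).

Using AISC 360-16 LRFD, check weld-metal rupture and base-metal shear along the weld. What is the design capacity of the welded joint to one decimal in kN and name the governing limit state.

121.0 kN (weld metal governs)

Weld metal: throat = 0.707×8 = 5.656 mm, L = 97 mm. φR_n = 0.75 × 0.6 × 490 × 5.656 × 97 = 121.0 kN.
Base metal shear (10 mm plate): yield φR_n = 1.0×0.6×300×10×97 = 174.6 kN; rupture φR_n = 0.75×0.6×450×10×97 = 196.4 kN; take 174.6 kN (yield).
Governing: min(121.0, 174.6) = 121.0 kN → weld metal.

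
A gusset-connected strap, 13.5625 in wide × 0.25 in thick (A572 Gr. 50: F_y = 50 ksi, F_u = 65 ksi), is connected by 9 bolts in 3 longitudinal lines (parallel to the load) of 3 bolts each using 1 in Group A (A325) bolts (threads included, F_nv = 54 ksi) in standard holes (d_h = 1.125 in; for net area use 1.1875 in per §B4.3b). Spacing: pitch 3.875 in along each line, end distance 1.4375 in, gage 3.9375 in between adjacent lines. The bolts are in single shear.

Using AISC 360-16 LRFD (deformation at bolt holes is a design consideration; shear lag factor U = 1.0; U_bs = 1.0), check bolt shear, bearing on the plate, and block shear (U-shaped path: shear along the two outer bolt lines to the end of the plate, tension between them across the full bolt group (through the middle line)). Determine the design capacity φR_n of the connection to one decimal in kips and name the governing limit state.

158.0 kips (block shear governs)

Bolt shear: A_b = π(1)²/4 = 0.7854 in². φR_n = 0.75 × 54 × 0.7854 × 9 × 1 = 286.3 kips.
Bearing (0.25 in plate, F_u = 65 ksi): end bolts L_c = 1.4375 − 1.125/2 = 0.875, R_n = min(1.2×0.875×0.25×65, 2.4×1×0.25×65) = 17.063 kips/bolt; interior L_c = 3.875 − 1.125 = 2.75, R_n = 39 kips/bolt. φR_n = 0.75 × (3×17.063 + 6×39) = 213.9 kips.
Block shear: shear path 2×[1.4375+2×3.875] = 2×9.1875 in, A_gv = 4.5938, A_nv = 2×(9.1875 − 2.5×1.1875)×0.25 = 3.1094 in²; tension across gage: (7.875 − 2×1.1875)×0.25 = 1.375 in². R_n = min(0.6×65×3.1094, 0.6×50×4.5938) + 1.0×65×1.375 = min(121.27, 137.81) + 89.375 = 210.65 kips. φR_n = 0.75 × 210.65 = 158.0 kips.
Governing: min(286.3, 213.9, 158.0) = 158.0 kips → block shear.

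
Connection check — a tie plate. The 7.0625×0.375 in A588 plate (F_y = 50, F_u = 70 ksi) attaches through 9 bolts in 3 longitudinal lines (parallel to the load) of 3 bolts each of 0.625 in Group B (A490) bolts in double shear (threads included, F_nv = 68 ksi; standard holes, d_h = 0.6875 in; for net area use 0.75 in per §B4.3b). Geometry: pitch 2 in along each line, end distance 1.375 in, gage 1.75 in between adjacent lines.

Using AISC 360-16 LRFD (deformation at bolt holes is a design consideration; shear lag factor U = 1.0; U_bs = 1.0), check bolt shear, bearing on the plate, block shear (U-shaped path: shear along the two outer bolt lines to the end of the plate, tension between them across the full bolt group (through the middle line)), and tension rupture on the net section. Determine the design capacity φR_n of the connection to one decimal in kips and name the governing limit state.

Bolt shear: A_b = π(0.625)²/4 = 0.3068 in². φR_n = 0.75 × 68 × 0.3068 × 9 × 2 = 281.6 kips.
Bearing (0.375 in plate, F_u = 70 ksi): end bolts L_c = 1.375 − 0.6875/2 = 1.03125, R_n = min(1.2×1.03125×0.375×70, 2.4×0.625×0.375×70) = 32.484 kips/bolt; interior L_c = 2 − 0.6875 = 1.3125, R_n = 39.375 kips/bolt. φR_n = 0.75 × (3×32.484 + 6×39.375) = 250.3 kips.
Block shear: shear path 2×[1.375+2×2] = 2×5.375 in, A_gv = 4.0313, A_nv = 2×(5.375 − 2.5×0.75)×0.375 = 2.625 in²; tension across gage: (3.5 − 2×0.75)×0.375 = 0.75 in². R_n = min(0.6×70×2.625, 0.6×50×4.0313) + 1.0×70×0.75 = min(110.25, 120.94) + 52.5 = 162.75 kips. φR_n = 0.75 × 162.75 = 122.1 kips.
Tension rupture (net): A_n = (7.0625 − 3×0.75)×0.375 = 1.8047 in² (U = 1.0, A_e = A_n). φR_n = 0.75 × 70 × 1.8047 = 94.7 kips.
Governing: min(281.6, 250.3, 122.1, 94.7) = 94.7 kips → net-section rupture.

94.7 kips (net-section rupture governs)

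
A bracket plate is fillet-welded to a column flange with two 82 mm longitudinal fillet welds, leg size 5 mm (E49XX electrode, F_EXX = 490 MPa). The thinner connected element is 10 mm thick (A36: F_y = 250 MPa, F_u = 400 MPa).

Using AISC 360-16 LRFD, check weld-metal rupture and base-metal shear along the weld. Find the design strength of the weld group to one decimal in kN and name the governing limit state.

127.8 kN (weld metal governs)

Weld metal: throat = 0.707×5 = 3.535 mm, L = 2×82 = 164 mm. φR_n = 0.75 × 0.6 × 490 × 3.535 × 164 = 127.8 kN.
Base metal shear (10 mm plate): yield φR_n = 1.0×0.6×250×10×164 = 246.0 kN; rupture φR_n = 0.75×0.6×400×10×164 = 295.2 kN; take 246.0 kN (yield).
Governing: min(127.8, 246.0) = 127.8 kN → weld metal.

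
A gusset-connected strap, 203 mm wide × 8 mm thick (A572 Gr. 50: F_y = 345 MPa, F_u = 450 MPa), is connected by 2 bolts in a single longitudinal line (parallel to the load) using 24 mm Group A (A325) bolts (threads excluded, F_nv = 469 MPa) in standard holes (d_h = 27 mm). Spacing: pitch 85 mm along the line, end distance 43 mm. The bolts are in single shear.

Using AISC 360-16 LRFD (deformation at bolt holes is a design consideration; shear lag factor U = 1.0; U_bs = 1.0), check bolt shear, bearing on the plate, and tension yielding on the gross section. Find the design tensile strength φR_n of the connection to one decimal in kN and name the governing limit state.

Bolt shear: A_b = π(24)²/4 = 452.39 mm². φR_n = 0.75 × 469 × 452.39 × 2 × 1 = 318.3 kN.
Bearing (8 mm plate, F_u = 450 MPa): end bolts L_c = 43 − 27/2 = 29.5, R_n = min(1.2×29.5×8×450, 2.4×24×8×450) = 127.44 kN/bolt; interior L_c = 85 − 27 = 58, R_n = 207.36 kN/bolt. φR_n = 0.75 × (1×127.44 + 1×207.36) = 251.1 kN.
Tension yield (gross): A_g = 203×8 = 1624 mm². φR_n = 0.90 × 345 × 1624 = 504.3 kN.
Governing: min(318.3, 251.1, 504.3) = 251.1 kN → bearing.

251.1 kN (bearing governs)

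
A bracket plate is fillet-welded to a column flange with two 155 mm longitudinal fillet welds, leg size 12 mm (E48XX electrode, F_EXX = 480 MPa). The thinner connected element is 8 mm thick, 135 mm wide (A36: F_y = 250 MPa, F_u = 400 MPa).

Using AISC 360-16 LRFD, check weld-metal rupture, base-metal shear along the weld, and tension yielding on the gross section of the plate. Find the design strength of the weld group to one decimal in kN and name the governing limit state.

Weld metal: throat = 0.707×12 = 8.484 mm, L = 2×155 = 310 mm. φR_n = 0.75 × 0.6 × 480 × 8.484 × 310 = 568.1 kN.
Base metal shear (8 mm plate): yield φR_n = 1.0×0.6×250×8×310 = 372.0 kN; rupture φR_n = 0.75×0.6×400×8×310 = 446.4 kN; take 372.0 kN (yield).
Tension yield (gross): A_g = 135×8 = 1080 mm². φR_n = 0.90 × 250 × 1080 = 243.0 kN.
Governing: min(568.1, 372.0, 243.0) = 243.0 kN → gross-section yield.

243.0 kN (gross-section yield governs)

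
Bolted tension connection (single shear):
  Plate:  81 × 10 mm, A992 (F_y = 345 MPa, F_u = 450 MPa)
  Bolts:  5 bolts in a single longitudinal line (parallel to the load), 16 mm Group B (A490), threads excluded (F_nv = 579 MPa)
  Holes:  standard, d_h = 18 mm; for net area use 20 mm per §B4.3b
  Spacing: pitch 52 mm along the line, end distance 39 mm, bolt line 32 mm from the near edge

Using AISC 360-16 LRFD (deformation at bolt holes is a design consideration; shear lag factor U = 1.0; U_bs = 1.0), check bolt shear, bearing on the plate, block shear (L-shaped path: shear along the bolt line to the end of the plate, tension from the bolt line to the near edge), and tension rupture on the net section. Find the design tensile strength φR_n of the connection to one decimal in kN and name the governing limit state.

Bolt shear: A_b = π(16)²/4 = 201.06 mm². φR_n = 0.75 × 579 × 201.06 × 5 × 1 = 436.6 kN.
Bearing (10 mm plate, F_u = 450 MPa): end bolts L_c = 39 − 18/2 = 30, R_n = min(1.2×30×10×450, 2.4×16×10×450) = 162 kN/bolt; interior L_c = 52 − 18 = 34, R_n = 172.8 kN/bolt. φR_n = 0.75 × (1×162 + 4×172.8) = 639.9 kN.
Block shear: shear path 1×[39+4×52] = 1×247 mm, A_gv = 2470, A_nv = 1×(247 − 4.5×20)×10 = 1570 mm²; tension to near edge: (32 − 0.5×20)×10 = 220 mm². R_n = min(0.6×450×1570, 0.6×345×2470) + 1.0×450×220 = min(423.9, 511.29) + 99 = 522.9 kN. φR_n = 0.75 × 522.9 = 392.2 kN.
Tension rupture (net): A_n = (81 − 1×20)×10 = 610 mm² (U = 1.0, A_e = A_n). φR_n = 0.75 × 450 × 610 = 205.9 kN.
Governing: min(436.6, 639.9, 392.2, 205.9) = 205.9 kN → net-section rupture.

205.9 kN (net-section rupture governs)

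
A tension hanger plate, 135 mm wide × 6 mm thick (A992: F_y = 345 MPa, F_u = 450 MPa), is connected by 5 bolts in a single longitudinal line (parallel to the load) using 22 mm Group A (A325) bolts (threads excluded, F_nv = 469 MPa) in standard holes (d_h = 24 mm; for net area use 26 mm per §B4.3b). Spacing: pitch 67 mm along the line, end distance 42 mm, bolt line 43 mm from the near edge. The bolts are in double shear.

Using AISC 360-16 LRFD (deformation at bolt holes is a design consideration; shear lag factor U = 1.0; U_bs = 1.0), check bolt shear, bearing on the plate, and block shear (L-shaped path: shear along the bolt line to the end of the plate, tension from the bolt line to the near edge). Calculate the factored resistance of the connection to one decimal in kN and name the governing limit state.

295.2 kN (block shear governs)

Bolt shear: A_b = π(22)²/4 = 380.13 mm². φR_n = 0.75 × 469 × 380.13 × 5 × 2 = 1337.1 kN.
Bearing (6 mm plate, F_u = 450 MPa): end bolts L_c = 42 − 24/2 = 30, R_n = min(1.2×30×6×450, 2.4×22×6×450) = 97.2 kN/bolt; interior L_c = 67 − 24 = 43, R_n = 139.32 kN/bolt. φR_n = 0.75 × (1×97.2 + 4×139.32) = 490.9 kN.
Block shear: shear path 1×[42+4×67] = 1×310 mm, A_gv = 1860, A_nv = 1×(310 − 4.5×26)×6 = 1158 mm²; tension to near edge: (43 − 0.5×26)×6 = 180 mm². R_n = min(0.6×450×1158, 0.6×345×1860) + 1.0×450×180 = min(312.66, 385.02) + 81 = 393.66 kN. φR_n = 0.75 × 393.66 = 295.2 kN.
Governing: min(1337.1, 490.9, 295.2) = 295.2 kN → block shear.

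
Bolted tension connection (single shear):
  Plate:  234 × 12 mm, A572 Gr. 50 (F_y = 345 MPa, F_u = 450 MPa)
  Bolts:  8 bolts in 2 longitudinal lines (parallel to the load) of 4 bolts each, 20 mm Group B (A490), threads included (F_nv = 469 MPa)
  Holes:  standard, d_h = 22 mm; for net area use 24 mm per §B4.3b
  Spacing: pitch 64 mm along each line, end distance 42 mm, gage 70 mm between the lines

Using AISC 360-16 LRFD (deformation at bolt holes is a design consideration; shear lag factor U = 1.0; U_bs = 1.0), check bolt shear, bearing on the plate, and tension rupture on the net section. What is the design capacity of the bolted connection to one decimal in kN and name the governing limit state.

Bolt shear: A_b = π(20)²/4 = 314.16 mm². φR_n = 0.75 × 469 × 314.16 × 8 × 1 = 884.0 kN.
Bearing (12 mm plate, F_u = 450 MPa): end bolts L_c = 42 − 22/2 = 31, R_n = min(1.2×31×12×450, 2.4×20×12×450) = 200.88 kN/bolt; interior L_c = 64 − 22 = 42, R_n = 259.2 kN/bolt. φR_n = 0.75 × (2×200.88 + 6×259.2) = 1467.7 kN.
Tension rupture (net): A_n = (234 − 2×24)×12 = 2232 mm² (U = 1.0, A_e = A_n). φR_n = 0.75 × 450 × 2232 = 753.3 kN.
Governing: min(884.0, 1467.7, 753.3) = 753.3 kN → net-section rupture.

753.3 kN (net-section rupture governs)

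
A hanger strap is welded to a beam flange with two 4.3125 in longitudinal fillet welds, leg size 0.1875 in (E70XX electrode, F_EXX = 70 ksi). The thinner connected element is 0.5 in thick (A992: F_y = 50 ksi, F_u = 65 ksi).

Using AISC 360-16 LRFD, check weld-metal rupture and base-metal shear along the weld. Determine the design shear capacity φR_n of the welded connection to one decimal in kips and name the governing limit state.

Weld metal: throat = 0.707×0.1875 = 0.13256 in, L = 2×4.3125 = 8.625 in. φR_n = 0.75 × 0.6 × 70 × 0.13256 × 8.625 = 36.0 kips.
Base metal shear (0.5 in plate): yield φR_n = 1.0×0.6×50×0.5×8.625 = 129.4 kips; rupture φR_n = 0.75×0.6×65×0.5×8.625 = 126.1 kips; take 126.1 kips (rupture).
Governing: min(36.0, 126.1) = 36.0 kips → weld metal.

36.0 kips (weld metal governs)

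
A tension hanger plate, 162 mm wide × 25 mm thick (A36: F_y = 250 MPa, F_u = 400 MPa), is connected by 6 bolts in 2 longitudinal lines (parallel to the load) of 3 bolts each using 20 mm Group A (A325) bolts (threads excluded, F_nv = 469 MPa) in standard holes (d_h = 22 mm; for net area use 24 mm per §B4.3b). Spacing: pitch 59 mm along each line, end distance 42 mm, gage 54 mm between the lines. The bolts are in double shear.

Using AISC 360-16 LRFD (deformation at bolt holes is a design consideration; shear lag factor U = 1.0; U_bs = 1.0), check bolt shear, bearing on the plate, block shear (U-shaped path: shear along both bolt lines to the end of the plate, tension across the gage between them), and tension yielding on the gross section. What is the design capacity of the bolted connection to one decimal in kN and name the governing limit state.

Bolt shear: A_b = π(20)²/4 = 314.16 mm². φR_n = 0.75 × 469 × 314.16 × 6 × 2 = 1326.1 kN.
Bearing (25 mm plate, F_u = 400 MPa): end bolts L_c = 42 − 22/2 = 31, R_n = min(1.2×31×25×400, 2.4×20×25×400) = 372 kN/bolt; interior L_c = 59 − 22 = 37, R_n = 444 kN/bolt. φR_n = 0.75 × (2×372 + 4×444) = 1890.0 kN.
Block shear: shear path 2×[42+2×59] = 2×160 mm, A_gv = 8000, A_nv = 2×(160 − 2.5×24)×25 = 5000 mm²; tension across gage: (54 − 1×24)×25 = 750 mm². R_n = min(0.6×400×5000, 0.6×250×8000) + 1.0×400×750 = min(1200, 1200) + 300 = 1500 kN. φR_n = 0.75 × 1500 = 1125.0 kN.
Tension yield (gross): A_g = 162×25 = 4050 mm². φR_n = 0.90 × 250 × 4050 = 911.3 kN.
Governing: min(1326.1, 1890.0, 1125.0, 911.3) = 911.3 kN → gross-section yield.

911.3 kN (gross-section yield governs)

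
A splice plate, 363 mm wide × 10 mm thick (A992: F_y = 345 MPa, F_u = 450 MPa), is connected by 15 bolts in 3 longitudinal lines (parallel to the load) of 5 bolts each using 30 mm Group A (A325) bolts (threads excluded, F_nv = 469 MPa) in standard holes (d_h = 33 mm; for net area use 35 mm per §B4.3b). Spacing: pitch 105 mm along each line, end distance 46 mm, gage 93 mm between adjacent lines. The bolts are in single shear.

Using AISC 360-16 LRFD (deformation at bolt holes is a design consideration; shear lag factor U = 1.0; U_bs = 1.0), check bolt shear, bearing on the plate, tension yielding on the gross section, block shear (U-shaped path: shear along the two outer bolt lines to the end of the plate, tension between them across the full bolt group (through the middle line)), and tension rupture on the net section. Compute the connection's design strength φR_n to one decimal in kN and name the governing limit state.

870.8 kN (net-section rupture governs)

Bolt shear: A_b = π(30)²/4 = 706.86 mm². φR_n = 0.75 × 469 × 706.86 × 15 × 1 = 3729.6 kN.
Bearing (10 mm plate, F_u = 450 MPa): end bolts L_c = 46 − 33/2 = 29.5, R_n = min(1.2×29.5×10×450, 2.4×30×10×450) = 159.3 kN/bolt; interior L_c = 105 − 33 = 72, R_n = 324 kN/bolt. φR_n = 0.75 × (3×159.3 + 12×324) = 3274.4 kN.
Tension yield (gross): A_g = 363×10 = 3630 mm². φR_n = 0.90 × 345 × 3630 = 1127.1 kN.
Block shear: shear path 2×[46+4×105] = 2×466 mm, A_gv = 9320, A_nv = 2×(466 − 4.5×35)×10 = 6170 mm²; tension across gage: (186 − 2×35)×10 = 1160 mm². R_n = min(0.6×450×6170, 0.6×345×9320) + 1.0×450×1160 = min(1665.9, 1929.2) + 522 = 2187.9 kN. φR_n = 0.75 × 2187.9 = 1640.9 kN.
Tension rupture (net): A_n = (363 − 3×35)×10 = 2580 mm² (U = 1.0, A_e = A_n). φR_n = 0.75 × 450 × 2580 = 870.8 kN.
Governing: min(3729.6, 3274.4, 1127.1, 1640.9, 870.8) = 870.8 kN → net-section rupture.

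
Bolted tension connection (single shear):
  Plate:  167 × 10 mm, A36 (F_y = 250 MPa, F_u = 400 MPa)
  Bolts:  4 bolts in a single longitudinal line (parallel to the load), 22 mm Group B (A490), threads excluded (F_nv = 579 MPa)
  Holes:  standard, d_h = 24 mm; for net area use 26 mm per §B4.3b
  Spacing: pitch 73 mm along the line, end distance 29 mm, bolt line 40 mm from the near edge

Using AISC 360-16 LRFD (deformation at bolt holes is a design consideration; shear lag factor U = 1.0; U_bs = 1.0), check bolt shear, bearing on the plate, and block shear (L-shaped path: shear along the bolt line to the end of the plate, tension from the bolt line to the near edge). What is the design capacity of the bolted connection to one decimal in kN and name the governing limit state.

360.0 kN (block shear governs)

Bolt shear: A_b = π(22)²/4 = 380.13 mm². φR_n = 0.75 × 579 × 380.13 × 4 × 1 = 660.3 kN.
Bearing (10 mm plate, F_u = 400 MPa): end bolts L_c = 29 − 24/2 = 17, R_n = min(1.2×17×10×400, 2.4×22×10×400) = 81.6 kN/bolt; interior L_c = 73 − 24 = 49, R_n = 211.2 kN/bolt. φR_n = 0.75 × (1×81.6 + 3×211.2) = 536.4 kN.
Block shear: shear path 1×[29+3×73] = 1×248 mm, A_gv = 2480, A_nv = 1×(248 − 3.5×26)×10 = 1570 mm²; tension to near edge: (40 − 0.5×26)×10 = 270 mm². R_n = min(0.6×400×1570, 0.6×250×2480) + 1.0×400×270 = min(376.8, 372) + 108 = 480 kN. φR_n = 0.75 × 480 = 360.0 kN.
Governing: min(660.3, 536.4, 360.0) = 360.0 kN → block shear.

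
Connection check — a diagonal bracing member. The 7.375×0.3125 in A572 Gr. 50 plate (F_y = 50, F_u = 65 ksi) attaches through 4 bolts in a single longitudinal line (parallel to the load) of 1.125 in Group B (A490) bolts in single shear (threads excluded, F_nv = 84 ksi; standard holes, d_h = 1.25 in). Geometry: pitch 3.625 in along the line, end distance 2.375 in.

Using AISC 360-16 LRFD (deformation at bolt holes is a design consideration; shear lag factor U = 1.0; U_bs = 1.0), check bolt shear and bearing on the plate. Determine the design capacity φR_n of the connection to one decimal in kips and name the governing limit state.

Bolt shear: A_b = π(1.125)²/4 = 0.99402 in². φR_n = 0.75 × 84 × 0.99402 × 4 × 1 = 250.5 kips.
Bearing (0.3125 in plate, F_u = 65 ksi): end bolts L_c = 2.375 − 1.25/2 = 1.75, R_n = min(1.2×1.75×0.3125×65, 2.4×1.125×0.3125×65) = 42.656 kips/bolt; interior L_c = 3.625 − 1.25 = 2.375, R_n = 54.844 kips/bolt. φR_n = 0.75 × (1×42.656 + 3×54.844) = 155.4 kips.
Governing: min(250.5, 155.4) = 155.4 kips → bearing.

155.4 kips (bearing governs)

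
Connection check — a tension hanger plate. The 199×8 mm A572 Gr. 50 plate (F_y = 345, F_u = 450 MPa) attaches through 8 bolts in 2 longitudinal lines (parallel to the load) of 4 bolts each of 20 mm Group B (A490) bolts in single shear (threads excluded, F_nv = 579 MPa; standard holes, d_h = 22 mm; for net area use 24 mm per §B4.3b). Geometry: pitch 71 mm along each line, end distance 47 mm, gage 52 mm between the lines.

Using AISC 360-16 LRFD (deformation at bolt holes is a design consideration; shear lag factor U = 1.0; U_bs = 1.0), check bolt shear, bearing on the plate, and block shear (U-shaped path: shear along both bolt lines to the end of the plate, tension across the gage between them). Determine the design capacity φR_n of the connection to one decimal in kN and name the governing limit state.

Bolt shear: A_b = π(20)²/4 = 314.16 mm². φR_n = 0.75 × 579 × 314.16 × 8 × 1 = 1091.4 kN.
Bearing (8 mm plate, F_u = 450 MPa): end bolts L_c = 47 − 22/2 = 36, R_n = min(1.2×36×8×450, 2.4×20×8×450) = 155.52 kN/bolt; interior L_c = 71 − 22 = 49, R_n = 172.8 kN/bolt. φR_n = 0.75 × (2×155.52 + 6×172.8) = 1010.9 kN.
Block shear: shear path 2×[47+3×71] = 2×260 mm, A_gv = 4160, A_nv = 2×(260 − 3.5×24)×8 = 2816 mm²; tension across gage: (52 − 1×24)×8 = 224 mm². R_n = min(0.6×450×2816, 0.6×345×4160) + 1.0×450×224 = min(760.32, 861.12) + 100.8 = 861.12 kN. φR_n = 0.75 × 861.12 = 645.8 kN.
Governing: min(1091.4, 1010.9, 645.8) = 645.8 kN → block shear.

645.8 kN (block shear governs)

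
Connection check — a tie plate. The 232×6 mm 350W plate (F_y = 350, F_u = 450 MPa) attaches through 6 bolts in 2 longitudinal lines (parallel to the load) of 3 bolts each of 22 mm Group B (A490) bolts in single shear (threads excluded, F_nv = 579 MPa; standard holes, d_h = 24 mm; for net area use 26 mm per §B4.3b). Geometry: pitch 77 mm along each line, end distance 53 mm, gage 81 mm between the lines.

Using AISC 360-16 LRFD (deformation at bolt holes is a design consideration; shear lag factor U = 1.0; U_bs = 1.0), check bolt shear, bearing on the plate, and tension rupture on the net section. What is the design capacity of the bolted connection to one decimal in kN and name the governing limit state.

364.5 kN (net-section rupture governs)

Bolt shear: A_b = π(22)²/4 = 380.13 mm². φR_n = 0.75 × 579 × 380.13 × 6 × 1 = 990.4 kN.
Bearing (6 mm plate, F_u = 450 MPa): end bolts L_c = 53 − 24/2 = 41, R_n = min(1.2×41×6×450, 2.4×22×6×450) = 132.84 kN/bolt; interior L_c = 77 − 24 = 53, R_n = 142.56 kN/bolt. φR_n = 0.75 × (2×132.84 + 4×142.56) = 626.9 kN.
Tension rupture (net): A_n = (232 − 2×26)×6 = 1080 mm² (U = 1.0, A_e = A_n). φR_n = 0.75 × 450 × 1080 = 364.5 kN.
Governing: min(990.4, 626.9, 364.5) = 364.5 kN → net-section rupture.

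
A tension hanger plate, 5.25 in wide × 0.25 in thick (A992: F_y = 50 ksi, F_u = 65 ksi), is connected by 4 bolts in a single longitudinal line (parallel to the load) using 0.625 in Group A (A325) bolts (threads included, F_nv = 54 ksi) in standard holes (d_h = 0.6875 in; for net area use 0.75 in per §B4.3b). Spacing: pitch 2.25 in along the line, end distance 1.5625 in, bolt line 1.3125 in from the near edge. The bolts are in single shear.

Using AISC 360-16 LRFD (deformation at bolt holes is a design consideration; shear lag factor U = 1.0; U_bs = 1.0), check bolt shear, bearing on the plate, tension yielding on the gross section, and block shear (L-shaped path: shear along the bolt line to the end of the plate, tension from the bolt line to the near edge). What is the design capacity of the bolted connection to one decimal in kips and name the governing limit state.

49.7 kips (bolt shear governs)

Bolt shear: A_b = π(0.625)²/4 = 0.3068 in². φR_n = 0.75 × 54 × 0.3068 × 4 × 1 = 49.7 kips.
Bearing (0.25 in plate, F_u = 65 ksi): end bolts L_c = 1.5625 − 0.6875/2 = 1.21875, R_n = min(1.2×1.21875×0.25×65, 2.4×0.625×0.25×65) = 23.766 kips/bolt; interior L_c = 2.25 − 0.6875 = 1.5625, R_n = 24.375 kips/bolt. φR_n = 0.75 × (1×23.766 + 3×24.375) = 72.7 kips.
Tension yield (gross): A_g = 5.25×0.25 = 1.3125 in². φR_n = 0.90 × 50 × 1.3125 = 59.1 kips.
Block shear: shear path 1×[1.5625+3×2.25] = 1×8.3125 in, A_gv = 2.0781, A_nv = 1×(8.3125 − 3.5×0.75)×0.25 = 1.4219 in²; tension to near edge: (1.3125 − 0.5×0.75)×0.25 = 0.23438 in². R_n = min(0.6×65×1.4219, 0.6×50×2.0781) + 1.0×65×0.23438 = min(55.454, 62.343) + 15.235 = 70.689 kips. φR_n = 0.75 × 70.689 = 53.0 kips.
Governing: min(49.7, 72.7, 59.1, 53.0) = 49.7 kips → bolt shear.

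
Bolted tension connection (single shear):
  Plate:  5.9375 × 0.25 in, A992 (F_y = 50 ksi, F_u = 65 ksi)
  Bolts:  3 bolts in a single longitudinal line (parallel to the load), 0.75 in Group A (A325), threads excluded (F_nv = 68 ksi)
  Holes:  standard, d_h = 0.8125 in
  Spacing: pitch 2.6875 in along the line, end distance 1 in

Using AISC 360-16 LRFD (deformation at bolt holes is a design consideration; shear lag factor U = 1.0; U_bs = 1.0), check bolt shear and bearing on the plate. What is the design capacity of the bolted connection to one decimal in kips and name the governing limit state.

Bolt shear: A_b = π(0.75)²/4 = 0.44179 in². φR_n = 0.75 × 68 × 0.44179 × 3 × 1 = 67.6 kips.
Bearing (0.25 in plate, F_u = 65 ksi): end bolts L_c = 1 − 0.8125/2 = 0.59375, R_n = min(1.2×0.59375×0.25×65, 2.4×0.75×0.25×65) = 11.578 kips/bolt; interior L_c = 2.6875 − 0.8125 = 1.875, R_n = 29.25 kips/bolt. φR_n = 0.75 × (1×11.578 + 2×29.25) = 52.6 kips.
Governing: min(67.6, 52.6) = 52.6 kips → bearing.

52.6 kips (bearing governs)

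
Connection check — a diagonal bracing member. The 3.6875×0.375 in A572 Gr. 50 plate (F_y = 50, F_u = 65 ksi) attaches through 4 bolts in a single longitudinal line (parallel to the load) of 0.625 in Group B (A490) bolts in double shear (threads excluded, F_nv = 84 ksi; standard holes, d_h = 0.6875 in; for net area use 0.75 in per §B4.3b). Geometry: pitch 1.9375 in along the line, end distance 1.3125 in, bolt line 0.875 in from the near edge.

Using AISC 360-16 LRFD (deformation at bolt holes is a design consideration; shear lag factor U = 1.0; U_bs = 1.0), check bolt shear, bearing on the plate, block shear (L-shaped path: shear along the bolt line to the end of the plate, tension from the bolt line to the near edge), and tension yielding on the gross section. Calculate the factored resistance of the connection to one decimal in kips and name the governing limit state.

Bolt shear: A_b = π(0.625)²/4 = 0.3068 in². φR_n = 0.75 × 84 × 0.3068 × 4 × 2 = 154.6 kips.
Bearing (0.375 in plate, F_u = 65 ksi): end bolts L_c = 1.3125 − 0.6875/2 = 0.96875, R_n = min(1.2×0.96875×0.375×65, 2.4×0.625×0.375×65) = 28.336 kips/bolt; interior L_c = 1.9375 − 0.6875 = 1.25, R_n = 36.563 kips/bolt. φR_n = 0.75 × (1×28.336 + 3×36.563) = 103.5 kips.
Block shear: shear path 1×[1.3125+3×1.9375] = 1×7.125 in, A_gv = 2.6719, A_nv = 1×(7.125 − 3.5×0.75)×0.375 = 1.6875 in²; tension to near edge: (0.875 − 0.5×0.75)×0.375 = 0.1875 in². R_n = min(0.6×65×1.6875, 0.6×50×2.6719) + 1.0×65×0.1875 = min(65.813, 80.157) + 12.188 = 78.001 kips. φR_n = 0.75 × 78.001 = 58.5 kips.
Tension yield (gross): A_g = 3.6875×0.375 = 1.3828 in². φR_n = 0.90 × 50 × 1.3828 = 62.2 kips.
Governing: min(154.6, 103.5, 58.5, 62.2) = 58.5 kips → block shear.

58.5 kips (block shear governs)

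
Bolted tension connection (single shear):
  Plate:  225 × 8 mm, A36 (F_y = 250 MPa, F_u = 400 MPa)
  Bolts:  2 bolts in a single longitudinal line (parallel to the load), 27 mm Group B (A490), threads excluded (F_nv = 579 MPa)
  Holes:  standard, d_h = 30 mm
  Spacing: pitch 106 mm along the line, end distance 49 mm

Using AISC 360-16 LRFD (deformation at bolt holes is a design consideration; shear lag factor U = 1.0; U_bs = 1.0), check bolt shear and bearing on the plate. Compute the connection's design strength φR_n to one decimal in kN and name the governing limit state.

Bolt shear: A_b = π(27)²/4 = 572.56 mm². φR_n = 0.75 × 579 × 572.56 × 2 × 1 = 497.3 kN.
Bearing (8 mm plate, F_u = 400 MPa): end bolts L_c = 49 − 30/2 = 34, R_n = min(1.2×34×8×400, 2.4×27×8×400) = 130.56 kN/bolt; interior L_c = 106 − 30 = 76, R_n = 207.36 kN/bolt. φR_n = 0.75 × (1×130.56 + 1×207.36) = 253.4 kN.
Governing: min(497.3, 253.4) = 253.4 kN → bearing.

253.4 kN (bearing governs)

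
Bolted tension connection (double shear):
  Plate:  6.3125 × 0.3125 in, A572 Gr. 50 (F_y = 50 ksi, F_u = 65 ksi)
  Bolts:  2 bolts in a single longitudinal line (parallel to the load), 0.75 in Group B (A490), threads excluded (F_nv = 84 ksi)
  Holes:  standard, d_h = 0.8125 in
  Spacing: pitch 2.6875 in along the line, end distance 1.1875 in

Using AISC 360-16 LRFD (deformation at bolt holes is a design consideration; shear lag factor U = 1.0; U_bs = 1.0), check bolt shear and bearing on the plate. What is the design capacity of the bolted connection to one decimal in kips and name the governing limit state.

Bolt shear: A_b = π(0.75)²/4 = 0.44179 in². φR_n = 0.75 × 84 × 0.44179 × 2 × 2 = 111.3 kips.
Bearing (0.3125 in plate, F_u = 65 ksi): end bolts L_c = 1.1875 − 0.8125/2 = 0.78125, R_n = min(1.2×0.78125×0.3125×65, 2.4×0.75×0.3125×65) = 19.043 kips/bolt; interior L_c = 2.6875 − 0.8125 = 1.875, R_n = 36.563 kips/bolt. φR_n = 0.75 × (1×19.043 + 1×36.563) = 41.7 kips.
Governing: min(111.3, 41.7) = 41.7 kips → bearing.

41.7 kips (bearing governs)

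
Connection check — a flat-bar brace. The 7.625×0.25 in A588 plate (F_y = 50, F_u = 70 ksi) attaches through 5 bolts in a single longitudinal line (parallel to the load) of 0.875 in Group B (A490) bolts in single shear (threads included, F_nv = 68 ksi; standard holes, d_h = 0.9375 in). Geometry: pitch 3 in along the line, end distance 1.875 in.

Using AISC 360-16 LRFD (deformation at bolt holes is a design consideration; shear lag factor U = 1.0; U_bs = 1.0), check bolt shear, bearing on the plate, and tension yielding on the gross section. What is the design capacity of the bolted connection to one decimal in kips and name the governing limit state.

Bolt shear: A_b = π(0.875)²/4 = 0.60132 in². φR_n = 0.75 × 68 × 0.60132 × 5 × 1 = 153.3 kips.
Bearing (0.25 in plate, F_u = 70 ksi): end bolts L_c = 1.875 − 0.9375/2 = 1.40625, R_n = min(1.2×1.40625×0.25×70, 2.4×0.875×0.25×70) = 29.531 kips/bolt; interior L_c = 3 − 0.9375 = 2.0625, R_n = 36.75 kips/bolt. φR_n = 0.75 × (1×29.531 + 4×36.75) = 132.4 kips.
Tension yield (gross): A_g = 7.625×0.25 = 1.9063 in². φR_n = 0.90 × 50 × 1.9063 = 85.8 kips.
Governing: min(153.3, 132.4, 85.8) = 85.8 kips → gross-section yield.

85.8 kips (gross-section yield governs)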